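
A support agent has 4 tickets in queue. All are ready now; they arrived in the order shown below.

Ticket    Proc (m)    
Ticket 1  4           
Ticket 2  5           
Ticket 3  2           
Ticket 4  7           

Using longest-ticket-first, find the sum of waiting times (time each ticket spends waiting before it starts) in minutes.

35

LPT (decreasing processing time): Ticket 4 Ticket 2 Ticket 1 Ticket 3.
Ticket 4: waits 0, runs 0→7
Ticket 2: waits 7, runs 7→12
Ticket 1: waits 12, runs 12→16
Ticket 3: waits 16, runs 16→18
Sum = 0+7+12+16 = 35.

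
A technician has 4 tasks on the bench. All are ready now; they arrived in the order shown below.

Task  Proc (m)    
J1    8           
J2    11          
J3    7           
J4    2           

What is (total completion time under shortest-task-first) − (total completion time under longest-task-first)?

SPT (increasing processing time): J4 J3 J1 J2.
J4: 0→2
J3: 2→9
J1: 9→17
J2: 17→28
Sum = 2+9+17+28 = 56.
LPT (decreasing processing time): J2 J1 J3 J4.
J2: 0→11
J1: 11→19
J3: 19→26
J4: 26→28
Sum = 11+19+26+28 = 84.
Difference = 56 − 84 = -28.

-28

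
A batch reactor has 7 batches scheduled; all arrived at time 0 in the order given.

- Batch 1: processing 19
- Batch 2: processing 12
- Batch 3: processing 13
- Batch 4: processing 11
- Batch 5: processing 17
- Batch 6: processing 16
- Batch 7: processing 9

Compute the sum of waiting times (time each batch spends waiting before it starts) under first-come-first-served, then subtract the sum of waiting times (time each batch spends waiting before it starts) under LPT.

FIFO (arrival order): Batch 1 Batch 2 Batch 3 Batch 4 Batch 5 Batch 6 Batch 7.
Batch 1: waits 0, runs 0→19
Batch 2: waits 19, runs 19→31
Batch 3: waits 31, runs 31→44
Batch 4: waits 44, runs 44→55
Batch 5: waits 55, runs 55→72
Batch 6: waits 72, runs 72→88
Batch 7: waits 88, runs 88→97
Sum = 0+19+31+44+55+72+88 = 309.
LPT (decreasing processing time): Batch 1 Batch 5 Batch 6 Batch 3 Batch 2 Batch 4 Batch 7.
Batch 1: waits 0, runs 0→19
Batch 5: waits 19, runs 19→36
Batch 6: waits 36, runs 36→52
Batch 3: waits 52, runs 52→65
Batch 2: waits 65, runs 65→77
Batch 4: waits 77, runs 77→88
Batch 7: waits 88, runs 88→97
Sum = 0+19+36+52+65+77+88 = 337.
Difference = 309 − 337 = -28.

-28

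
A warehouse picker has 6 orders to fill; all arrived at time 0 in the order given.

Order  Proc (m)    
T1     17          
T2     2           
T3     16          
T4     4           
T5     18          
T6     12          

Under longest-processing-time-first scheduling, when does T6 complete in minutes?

LPT (decreasing processing time): T5 T1 T3 T6 T4 T2.
T5: 0→18
T1: 18→35
T3: 35→51
T6: 51→63

63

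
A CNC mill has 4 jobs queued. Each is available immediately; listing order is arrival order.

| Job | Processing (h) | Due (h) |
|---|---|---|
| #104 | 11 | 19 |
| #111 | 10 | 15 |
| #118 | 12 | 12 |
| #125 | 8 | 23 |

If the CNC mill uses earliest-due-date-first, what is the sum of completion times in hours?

108

EDD (increasing due date): #118 #111 #104 #125.
#118: 0→12
#111: 12→22
#104: 22→33
#125: 33→41
Sum = 12+22+33+41 = 108.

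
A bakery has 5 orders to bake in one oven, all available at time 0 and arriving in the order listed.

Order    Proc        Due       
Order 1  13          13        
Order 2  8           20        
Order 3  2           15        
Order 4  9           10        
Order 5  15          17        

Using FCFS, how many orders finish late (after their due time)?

4

FIFO (arrival order): Order 1 Order 2 Order 3 Order 4 Order 5.
Order 1: 0→13, due 13, tardiness 0
Order 2: 13→21, due 20, tardiness 1
Order 3: 21→23, due 15, tardiness 8
Order 4: 23→32, due 10, tardiness 22
Order 5: 32→47, due 17, tardiness 30
Late orders: 4.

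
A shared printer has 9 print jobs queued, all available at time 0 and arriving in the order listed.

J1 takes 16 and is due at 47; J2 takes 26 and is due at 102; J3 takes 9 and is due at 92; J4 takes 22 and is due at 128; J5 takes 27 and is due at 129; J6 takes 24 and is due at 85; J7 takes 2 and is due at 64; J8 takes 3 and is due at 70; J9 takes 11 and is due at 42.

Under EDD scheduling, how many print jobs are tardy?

EDD (increasing due date): J9 J1 J7 J8 J6 J3 J2 J4 J5.
J9: 0→11, due 42, tardiness 0
J1: 11→27, due 47, tardiness 0
J7: 27→29, due 64, tardiness 0
J8: 29→32, due 70, tardiness 0
J6: 32→56, due 85, tardiness 0
J3: 56→65, due 92, tardiness 0
J2: 65→91, due 102, tardiness 0
J4: 91→113, due 128, tardiness 0
J5: 113→140, due 129, tardiness 11
Late print jobs: 1.

1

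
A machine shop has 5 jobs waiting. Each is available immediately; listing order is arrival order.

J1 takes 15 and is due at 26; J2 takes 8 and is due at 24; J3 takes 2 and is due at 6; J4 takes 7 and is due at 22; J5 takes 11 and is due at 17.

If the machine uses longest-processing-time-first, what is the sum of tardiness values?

75

LPT (decreasing processing time): J1 J5 J2 J4 J3.
J1: 0→15, due 26, tardiness 0
J5: 15→26, due 17, tardiness 9
J2: 26→34, due 24, tardiness 10
J4: 34→41, due 22, tardiness 19
J3: 41→43, due 6, tardiness 37
Sum = 0+9+10+19+37 = 75.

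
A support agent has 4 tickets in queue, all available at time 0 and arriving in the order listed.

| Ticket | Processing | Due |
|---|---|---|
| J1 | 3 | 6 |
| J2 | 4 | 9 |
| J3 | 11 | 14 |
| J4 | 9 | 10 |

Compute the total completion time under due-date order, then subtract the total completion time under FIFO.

-2

EDD (increasing due date): J1 J2 J4 J3.
J1: 0→3
J2: 3→7
J4: 7→16
J3: 16→27
Sum = 3+7+16+27 = 53.
FIFO (arrival order): J1 J2 J3 J4.
J1: 0→3
J2: 3→7
J3: 7→18
J4: 18→27
Sum = 3+7+18+27 = 55.
Difference = 53 − 55 = -2.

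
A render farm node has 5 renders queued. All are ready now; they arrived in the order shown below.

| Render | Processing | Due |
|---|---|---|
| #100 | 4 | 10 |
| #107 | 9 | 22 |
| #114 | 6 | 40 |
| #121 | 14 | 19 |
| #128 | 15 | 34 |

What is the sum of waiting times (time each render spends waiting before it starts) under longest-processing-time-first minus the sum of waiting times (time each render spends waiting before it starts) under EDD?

LPT (decreasing processing time): #128 #121 #107 #114 #100.
#128: waits 0, runs 0→15
#121: waits 15, runs 15→29
#107: waits 29, runs 29→38
#114: waits 38, runs 38→44
#100: waits 44, runs 44→48
Sum = 0+15+29+38+44 = 126.
EDD (increasing due date): #100 #121 #107 #128 #114.
#100: waits 0, runs 0→4
#121: waits 4, runs 4→18
#107: waits 18, runs 18→27
#128: waits 27, runs 27→42
#114: waits 42, runs 42→48
Sum = 0+4+18+27+42 = 91.
Difference = 126 − 91 = 35.

35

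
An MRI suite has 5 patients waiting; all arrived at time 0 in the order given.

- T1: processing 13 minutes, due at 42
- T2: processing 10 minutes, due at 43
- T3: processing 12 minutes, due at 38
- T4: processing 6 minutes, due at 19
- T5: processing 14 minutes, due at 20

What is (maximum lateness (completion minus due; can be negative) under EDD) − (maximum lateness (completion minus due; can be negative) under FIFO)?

-23

EDD (increasing due date): T4 T5 T3 T1 T2.
T4: 0→6, due 19, lateness -13
T5: 6→20, due 20, lateness 0
T3: 20→32, due 38, lateness -6
T1: 32→45, due 42, lateness 3
T2: 45→55, due 43, lateness 12
Maximum = 12.
FIFO (arrival order): T1 T2 T3 T4 T5.
T1: 0→13, due 42, lateness -29
T2: 13→23, due 43, lateness -20
T3: 23→35, due 38, lateness -3
T4: 35→41, due 19, lateness 22
T5: 41→55, due 20, lateness 35
Maximum = 35.
Difference = 12 − 35 = -23.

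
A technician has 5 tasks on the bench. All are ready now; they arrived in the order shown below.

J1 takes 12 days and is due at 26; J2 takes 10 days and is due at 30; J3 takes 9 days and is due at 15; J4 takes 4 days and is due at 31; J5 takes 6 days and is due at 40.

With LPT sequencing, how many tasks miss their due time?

2

LPT (decreasing processing time): J1 J2 J3 J5 J4.
J1: 0→12, due 26, tardiness 0
J2: 12→22, due 30, tardiness 0
J3: 22→31, due 15, tardiness 16
J5: 31→37, due 40, tardiness 0
J4: 37→41, due 31, tardiness 10
Late tasks: 2.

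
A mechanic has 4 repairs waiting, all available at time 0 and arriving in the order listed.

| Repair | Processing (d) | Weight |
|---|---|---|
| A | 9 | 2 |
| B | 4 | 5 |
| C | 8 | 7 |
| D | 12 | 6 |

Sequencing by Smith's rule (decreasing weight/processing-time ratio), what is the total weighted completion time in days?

314

WSPT (decreasing weight/processing-time ratio): B C D A.
B: finishes 4, weight 5, w·C = 20
C: finishes 12, weight 7, w·C = 84
D: finishes 24, weight 6, w·C = 144
A: finishes 33, weight 2, w·C = 66
Sum = 20+84+144+66 = 314.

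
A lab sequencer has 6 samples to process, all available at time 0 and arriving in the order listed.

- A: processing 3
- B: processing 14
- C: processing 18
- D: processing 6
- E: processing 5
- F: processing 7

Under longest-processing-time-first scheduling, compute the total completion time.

237

LPT (decreasing processing time): C B F D E A.
C: 0→18
B: 18→32
F: 32→39
D: 39→45
E: 45→50
A: 50→53
Sum = 18+32+39+45+50+53 = 237.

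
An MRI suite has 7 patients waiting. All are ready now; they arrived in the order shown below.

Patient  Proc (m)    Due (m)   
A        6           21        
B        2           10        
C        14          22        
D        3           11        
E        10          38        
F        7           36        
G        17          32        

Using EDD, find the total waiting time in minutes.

EDD (increasing due date): B D A C G F E.
B: waits 0, runs 0→2
D: waits 2, runs 2→5
A: waits 5, runs 5→11
C: waits 11, runs 11→25
G: waits 25, runs 25→42
F: waits 42, runs 42→49
E: waits 49, runs 49→59
Sum = 0+2+5+11+25+42+49 = 134.

134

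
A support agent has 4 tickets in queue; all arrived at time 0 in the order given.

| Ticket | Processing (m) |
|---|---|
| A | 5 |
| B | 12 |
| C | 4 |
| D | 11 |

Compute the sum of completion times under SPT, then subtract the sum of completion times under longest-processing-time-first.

SPT (increasing processing time): C A D B.
C: 0→4
A: 4→9
D: 9→20
B: 20→32
Sum = 4+9+20+32 = 65.
LPT (decreasing processing time): B D A C.
B: 0→12
D: 12→23
A: 23→28
C: 28→32
Sum = 12+23+28+32 = 95.
Difference = 65 − 95 = -30.

-30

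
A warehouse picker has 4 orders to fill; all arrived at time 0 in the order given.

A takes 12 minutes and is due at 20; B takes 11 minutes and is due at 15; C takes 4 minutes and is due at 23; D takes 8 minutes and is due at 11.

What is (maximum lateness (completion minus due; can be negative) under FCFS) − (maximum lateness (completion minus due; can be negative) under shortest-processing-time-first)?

9

FIFO (arrival order): A B C D.
A: 0→12, due 20, lateness -8
B: 12→23, due 15, lateness 8
C: 23→27, due 23, lateness 4
D: 27→35, due 11, lateness 24
Maximum = 24.
SPT (increasing processing time): C D B A.
C: 0→4, due 23, lateness -19
D: 4→12, due 11, lateness 1
B: 12→23, due 15, lateness 8
A: 23→35, due 20, lateness 15
Maximum = 15.
Difference = 24 − 15 = 9.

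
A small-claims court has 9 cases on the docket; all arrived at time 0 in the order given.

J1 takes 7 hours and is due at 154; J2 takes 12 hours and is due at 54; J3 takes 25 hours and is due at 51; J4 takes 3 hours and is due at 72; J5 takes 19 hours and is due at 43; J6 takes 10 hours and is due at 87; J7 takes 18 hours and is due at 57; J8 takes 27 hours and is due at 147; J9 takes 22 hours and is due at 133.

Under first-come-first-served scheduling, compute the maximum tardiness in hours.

FIFO (arrival order): J1 J2 J3 J4 J5 J6 J7 J8 J9.
J1: 0→7, due 154, tardiness 0
J2: 7→19, due 54, tardiness 0
J3: 19→44, due 51, tardiness 0
J4: 44→47, due 72, tardiness 0
J5: 47→66, due 43, tardiness 23
J6: 66→76, due 87, tardiness 0
J7: 76→94, due 57, tardiness 37
J8: 94→121, due 147, tardiness 0
J9: 121→143, due 133, tardiness 10
Maximum = 37.

37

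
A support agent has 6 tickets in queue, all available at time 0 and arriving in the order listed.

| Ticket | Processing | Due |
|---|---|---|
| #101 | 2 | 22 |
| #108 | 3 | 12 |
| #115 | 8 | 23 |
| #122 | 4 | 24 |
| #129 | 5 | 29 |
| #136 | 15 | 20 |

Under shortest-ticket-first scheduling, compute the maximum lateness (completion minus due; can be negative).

SPT (increasing processing time): #101 #108 #122 #129 #115 #136.
#101: 0→2, due 22, lateness -20
#108: 2→5, due 12, lateness -7
#122: 5→9, due 24, lateness -15
#129: 9→14, due 29, lateness -15
#115: 14→22, due 23, lateness -1
#136: 22→37, due 20, lateness 17
Maximum = 17.

17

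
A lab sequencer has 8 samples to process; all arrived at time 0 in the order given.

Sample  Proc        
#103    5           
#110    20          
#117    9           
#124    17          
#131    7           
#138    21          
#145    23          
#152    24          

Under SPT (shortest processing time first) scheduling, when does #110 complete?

58

SPT (increasing processing time): #103 #131 #117 #124 #110 #138 #145 #152.
#103: 0→5
#131: 5→12
#117: 12→21
#124: 21→38
#110: 38→58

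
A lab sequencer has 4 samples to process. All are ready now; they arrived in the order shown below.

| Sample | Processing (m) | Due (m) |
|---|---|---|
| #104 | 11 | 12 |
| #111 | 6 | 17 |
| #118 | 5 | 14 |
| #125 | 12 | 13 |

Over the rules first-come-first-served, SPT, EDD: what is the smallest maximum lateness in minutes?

FIFO (arrival order): #104 #111 #118 #125.
#104: 0→11, due 12, lateness -1
#111: 11→17, due 17, lateness 0
#118: 17→22, due 14, lateness 8
#125: 22→34, due 13, lateness 21
Maximum = 21.
SPT (increasing processing time): #118 #111 #104 #125.
#118: 0→5, due 14, lateness -9
#111: 5→11, due 17, lateness -6
#104: 11→22, due 12, lateness 10
#125: 22→34, due 13, lateness 21
Maximum = 21.
EDD (increasing due date): #104 #125 #118 #111.
#104: 0→11, due 12, lateness -1
#125: 11→23, due 13, lateness 10
#118: 23→28, due 14, lateness 14
#111: 28→34, due 17, lateness 17
Maximum = 17.
FIFO 21, SPT 21, EDD 17 → minimum 17.

17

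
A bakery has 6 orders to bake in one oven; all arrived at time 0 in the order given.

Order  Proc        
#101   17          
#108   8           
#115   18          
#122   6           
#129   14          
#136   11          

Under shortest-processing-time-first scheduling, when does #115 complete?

SPT (increasing processing time): #122 #108 #136 #129 #101 #115.
#122: 0→6
#108: 6→14
#136: 14→25
#129: 25→39
#101: 39→56
#115: 56→74

74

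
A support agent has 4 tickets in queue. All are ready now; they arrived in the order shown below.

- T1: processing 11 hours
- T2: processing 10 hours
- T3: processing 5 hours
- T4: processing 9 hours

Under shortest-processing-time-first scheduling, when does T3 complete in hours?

SPT (increasing processing time): T3 T4 T2 T1.
T3: 0→5

5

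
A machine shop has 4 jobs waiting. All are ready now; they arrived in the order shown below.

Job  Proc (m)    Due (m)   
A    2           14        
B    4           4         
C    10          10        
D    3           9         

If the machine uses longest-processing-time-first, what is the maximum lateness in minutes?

LPT (decreasing processing time): C B D A.
C: 0→10, due 10, lateness 0
B: 10→14, due 4, lateness 10
D: 14→17, due 9, lateness 8
A: 17→19, due 14, lateness 5
Maximum = 10.

10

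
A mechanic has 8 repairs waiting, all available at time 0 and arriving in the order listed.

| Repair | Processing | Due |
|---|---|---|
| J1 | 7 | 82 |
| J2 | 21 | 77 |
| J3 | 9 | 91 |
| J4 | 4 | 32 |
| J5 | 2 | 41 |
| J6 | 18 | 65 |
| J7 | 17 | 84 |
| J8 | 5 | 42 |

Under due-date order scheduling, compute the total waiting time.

EDD (increasing due date): J4 J5 J8 J6 J2 J1 J7 J3.
J4: waits 0, runs 0→4
J5: waits 4, runs 4→6
J8: waits 6, runs 6→11
J6: waits 11, runs 11→29
J2: waits 29, runs 29→50
J1: waits 50, runs 50→57
J7: waits 57, runs 57→74
J3: waits 74, runs 74→83
Sum = 0+4+6+11+29+50+57+74 = 231.

231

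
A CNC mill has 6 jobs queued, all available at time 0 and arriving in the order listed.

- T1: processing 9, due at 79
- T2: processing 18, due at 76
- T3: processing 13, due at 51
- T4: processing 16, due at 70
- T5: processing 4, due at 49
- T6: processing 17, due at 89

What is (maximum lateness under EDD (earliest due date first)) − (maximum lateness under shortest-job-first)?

EDD (increasing due date): T5 T3 T4 T2 T1 T6.
T5: 0→4, due 49, lateness -45
T3: 4→17, due 51, lateness -34
T4: 17→33, due 70, lateness -37
T2: 33→51, due 76, lateness -25
T1: 51→60, due 79, lateness -19
T6: 60→77, due 89, lateness -12
Maximum = -12.
SPT (increasing processing time): T5 T1 T3 T4 T6 T2.
T5: 0→4, due 49, lateness -45
T1: 4→13, due 79, lateness -66
T3: 13→26, due 51, lateness -25
T4: 26→42, due 70, lateness -28
T6: 42→59, due 89, lateness -30
T2: 59→77, due 76, lateness 1
Maximum = 1.
Difference = -12 − 1 = -13.

-13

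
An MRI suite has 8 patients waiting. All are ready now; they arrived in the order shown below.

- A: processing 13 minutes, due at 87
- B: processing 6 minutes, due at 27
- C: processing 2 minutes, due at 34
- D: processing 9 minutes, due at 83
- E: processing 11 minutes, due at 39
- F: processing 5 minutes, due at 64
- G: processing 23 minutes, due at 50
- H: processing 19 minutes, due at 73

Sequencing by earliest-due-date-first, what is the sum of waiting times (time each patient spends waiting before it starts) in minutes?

EDD (increasing due date): B C E G F H D A.
B: waits 0, runs 0→6
C: waits 6, runs 6→8
E: waits 8, runs 8→19
G: waits 19, runs 19→42
F: waits 42, runs 42→47
H: waits 47, runs 47→66
D: waits 66, runs 66→75
A: waits 75, runs 75→88
Sum = 0+6+8+19+42+47+66+75 = 263.

263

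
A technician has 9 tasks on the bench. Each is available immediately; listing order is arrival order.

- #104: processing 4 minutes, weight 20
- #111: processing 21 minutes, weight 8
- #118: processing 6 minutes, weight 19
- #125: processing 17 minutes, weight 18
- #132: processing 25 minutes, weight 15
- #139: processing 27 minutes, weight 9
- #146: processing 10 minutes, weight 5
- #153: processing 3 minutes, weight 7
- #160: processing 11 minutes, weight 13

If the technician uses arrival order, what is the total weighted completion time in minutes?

6681

FIFO (arrival order): #104 #111 #118 #125 #132 #139 #146 #153 #160.
#104: finishes 4, weight 20, w·C = 80
#111: finishes 25, weight 8, w·C = 200
#118: finishes 31, weight 19, w·C = 589
#125: finishes 48, weight 18, w·C = 864
#132: finishes 73, weight 15, w·C = 1095
#139: finishes 100, weight 9, w·C = 900
#146: finishes 110, weight 5, w·C = 550
#153: finishes 113, weight 7, w·C = 791
#160: finishes 124, weight 13, w·C = 1612
Sum = 80+200+589+864+1095+900+550+791+1612 = 6681.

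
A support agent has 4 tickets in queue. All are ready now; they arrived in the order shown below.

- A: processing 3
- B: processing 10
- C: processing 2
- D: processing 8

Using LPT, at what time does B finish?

LPT (decreasing processing time): B D A C.
B: 0→10

10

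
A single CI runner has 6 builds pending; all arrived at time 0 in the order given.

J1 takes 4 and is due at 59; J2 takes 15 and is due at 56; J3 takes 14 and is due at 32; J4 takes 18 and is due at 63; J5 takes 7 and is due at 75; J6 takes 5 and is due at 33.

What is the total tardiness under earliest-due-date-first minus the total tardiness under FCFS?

EDD (increasing due date): J3 J6 J2 J1 J4 J5.
J3: 0→14, due 32, tardiness 0
J6: 14→19, due 33, tardiness 0
J2: 19→34, due 56, tardiness 0
J1: 34→38, due 59, tardiness 0
J4: 38→56, due 63, tardiness 0
J5: 56→63, due 75, tardiness 0
Sum = 0+0+0+0+0+0 = 0.
FIFO (arrival order): J1 J2 J3 J4 J5 J6.
J1: 0→4, due 59, tardiness 0
J2: 4→19, due 56, tardiness 0
J3: 19→33, due 32, tardiness 1
J4: 33→51, due 63, tardiness 0
J5: 51→58, due 75, tardiness 0
J6: 58→63, due 33, tardiness 30
Sum = 0+0+1+0+0+30 = 31.
Difference = 0 − 31 = -31.

-31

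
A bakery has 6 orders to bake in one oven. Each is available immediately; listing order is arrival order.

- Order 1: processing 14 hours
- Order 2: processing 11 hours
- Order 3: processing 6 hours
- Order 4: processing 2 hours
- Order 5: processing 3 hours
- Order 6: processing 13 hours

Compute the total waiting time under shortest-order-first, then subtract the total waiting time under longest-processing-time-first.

-95

SPT (increasing processing time): Order 4 Order 5 Order 3 Order 2 Order 6 Order 1.
Order 4: waits 0, runs 0→2
Order 5: waits 2, runs 2→5
Order 3: waits 5, runs 5→11
Order 2: waits 11, runs 11→22
Order 6: waits 22, runs 22→35
Order 1: waits 35, runs 35→49
Sum = 0+2+5+11+22+35 = 75.
LPT (decreasing processing time): Order 1 Order 6 Order 2 Order 3 Order 5 Order 4.
Order 1: waits 0, runs 0→14
Order 6: waits 14, runs 14→27
Order 2: waits 27, runs 27→38
Order 3: waits 38, runs 38→44
Order 5: waits 44, runs 44→47
Order 4: waits 47, runs 47→49
Sum = 0+14+27+38+44+47 = 170.
Difference = 75 − 170 = -95.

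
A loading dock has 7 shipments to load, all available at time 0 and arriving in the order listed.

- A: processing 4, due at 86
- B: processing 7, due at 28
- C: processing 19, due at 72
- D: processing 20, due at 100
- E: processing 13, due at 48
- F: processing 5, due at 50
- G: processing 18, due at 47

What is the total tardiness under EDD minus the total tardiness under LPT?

EDD (increasing due date): B G E F C A D.
B: 0→7, due 28, tardiness 0
G: 7→25, due 47, tardiness 0
E: 25→38, due 48, tardiness 0
F: 38→43, due 50, tardiness 0
C: 43→62, due 72, tardiness 0
A: 62→66, due 86, tardiness 0
D: 66→86, due 100, tardiness 0
Sum = 0+0+0+0+0+0+0 = 0.
LPT (decreasing processing time): D C G E B F A.
D: 0→20, due 100, tardiness 0
C: 20→39, due 72, tardiness 0
G: 39→57, due 47, tardiness 10
E: 57→70, due 48, tardiness 22
B: 70→77, due 28, tardiness 49
F: 77→82, due 50, tardiness 32
A: 82→86, due 86, tardiness 0
Sum = 0+0+10+22+49+32+0 = 113.
Difference = 0 − 113 = -113.

-113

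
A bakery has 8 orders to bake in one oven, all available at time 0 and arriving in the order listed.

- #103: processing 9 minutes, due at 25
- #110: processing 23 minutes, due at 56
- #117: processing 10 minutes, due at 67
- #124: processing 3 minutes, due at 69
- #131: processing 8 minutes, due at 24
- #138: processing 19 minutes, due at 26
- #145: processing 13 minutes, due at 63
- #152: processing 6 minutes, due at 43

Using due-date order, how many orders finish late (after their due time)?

5

EDD (increasing due date): #131 #103 #138 #152 #110 #145 #117 #124.
#131: 0→8, due 24, tardiness 0
#103: 8→17, due 25, tardiness 0
#138: 17→36, due 26, tardiness 10
#152: 36→42, due 43, tardiness 0
#110: 42→65, due 56, tardiness 9
#145: 65→78, due 63, tardiness 15
#117: 78→88, due 67, tardiness 21
#124: 88→91, due 69, tardiness 22
Late orders: 5.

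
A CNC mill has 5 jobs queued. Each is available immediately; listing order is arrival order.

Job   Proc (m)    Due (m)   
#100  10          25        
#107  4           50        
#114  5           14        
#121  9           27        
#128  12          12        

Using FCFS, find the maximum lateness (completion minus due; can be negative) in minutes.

28

FIFO (arrival order): #100 #107 #114 #121 #128.
#100: 0→10, due 25, lateness -15
#107: 10→14, due 50, lateness -36
#114: 14→19, due 14, lateness 5
#121: 19→28, due 27, lateness 1
#128: 28→40, due 12, lateness 28
Maximum = 28.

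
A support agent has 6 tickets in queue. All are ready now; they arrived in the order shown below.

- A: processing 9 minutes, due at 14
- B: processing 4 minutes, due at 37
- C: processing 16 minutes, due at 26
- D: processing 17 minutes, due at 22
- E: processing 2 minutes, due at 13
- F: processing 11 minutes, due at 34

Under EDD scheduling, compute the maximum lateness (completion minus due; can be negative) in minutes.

EDD (increasing due date): E A D C F B.
E: 0→2, due 13, lateness -11
A: 2→11, due 14, lateness -3
D: 11→28, due 22, lateness 6
C: 28→44, due 26, lateness 18
F: 44→55, due 34, lateness 21
B: 55→59, due 37, lateness 22
Maximum = 22.

22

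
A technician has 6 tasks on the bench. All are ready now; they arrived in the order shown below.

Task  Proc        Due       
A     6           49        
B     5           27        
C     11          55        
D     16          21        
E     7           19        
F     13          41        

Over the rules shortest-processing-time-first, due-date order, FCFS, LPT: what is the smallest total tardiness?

SPT (increasing processing time): B A E C F D.
B: 0→5, due 27, tardiness 0
A: 5→11, due 49, tardiness 0
E: 11→18, due 19, tardiness 0
C: 18→29, due 55, tardiness 0
F: 29→42, due 41, tardiness 1
D: 42→58, due 21, tardiness 37
Sum = 0+0+0+0+1+37 = 38.
EDD (increasing due date): E D B F A C.
E: 0→7, due 19, tardiness 0
D: 7→23, due 21, tardiness 2
B: 23→28, due 27, tardiness 1
F: 28→41, due 41, tardiness 0
A: 41→47, due 49, tardiness 0
C: 47→58, due 55, tardiness 3
Sum = 0+2+1+0+0+3 = 6.
FIFO (arrival order): A B C D E F.
A: 0→6, due 49, tardiness 0
B: 6→11, due 27, tardiness 0
C: 11→22, due 55, tardiness 0
D: 22→38, due 21, tardiness 17
E: 38→45, due 19, tardiness 26
F: 45→58, due 41, tardiness 17
Sum = 0+0+0+17+26+17 = 60.
LPT (decreasing processing time): D F C E A B.
D: 0→16, due 21, tardiness 0
F: 16→29, due 41, tardiness 0
C: 29→40, due 55, tardiness 0
E: 40→47, due 19, tardiness 28
A: 47→53, due 49, tardiness 4
B: 53→58, due 27, tardiness 31
Sum = 0+0+0+28+4+31 = 63.
SPT 38, EDD 6, FIFO 60, LPT 63 → minimum 6.

6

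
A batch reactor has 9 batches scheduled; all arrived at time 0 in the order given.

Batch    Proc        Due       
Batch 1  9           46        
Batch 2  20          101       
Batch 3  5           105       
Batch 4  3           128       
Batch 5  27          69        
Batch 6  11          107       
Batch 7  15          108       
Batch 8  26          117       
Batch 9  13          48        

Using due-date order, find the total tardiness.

10

EDD (increasing due date): Batch 1 Batch 9 Batch 5 Batch 2 Batch 3 Batch 6 Batch 7 Batch 8 Batch 4.
Batch 1: 0→9, due 46, tardiness 0
Batch 9: 9→22, due 48, tardiness 0
Batch 5: 22→49, due 69, tardiness 0
Batch 2: 49→69, due 101, tardiness 0
Batch 3: 69→74, due 105, tardiness 0
Batch 6: 74→85, due 107, tardiness 0
Batch 7: 85→100, due 108, tardiness 0
Batch 8: 100→126, due 117, tardiness 9
Batch 4: 126→129, due 128, tardiness 1
Sum = 0+0+0+0+0+0+0+9+1 = 10.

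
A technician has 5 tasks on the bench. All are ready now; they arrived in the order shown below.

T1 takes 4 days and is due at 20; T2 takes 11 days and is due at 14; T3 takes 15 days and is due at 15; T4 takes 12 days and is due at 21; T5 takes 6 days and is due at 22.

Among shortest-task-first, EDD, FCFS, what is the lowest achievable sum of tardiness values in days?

SPT (increasing processing time): T1 T5 T2 T4 T3.
T1: 0→4, due 20, tardiness 0
T5: 4→10, due 22, tardiness 0
T2: 10→21, due 14, tardiness 7
T4: 21→33, due 21, tardiness 12
T3: 33→48, due 15, tardiness 33
Sum = 0+0+7+12+33 = 52.
EDD (increasing due date): T2 T3 T1 T4 T5.
T2: 0→11, due 14, tardiness 0
T3: 11→26, due 15, tardiness 11
T1: 26→30, due 20, tardiness 10
T4: 30→42, due 21, tardiness 21
T5: 42→48, due 22, tardiness 26
Sum = 0+11+10+21+26 = 68.
FIFO (arrival order): T1 T2 T3 T4 T5.
T1: 0→4, due 20, tardiness 0
T2: 4→15, due 14, tardiness 1
T3: 15→30, due 15, tardiness 15
T4: 30→42, due 21, tardiness 21
T5: 42→48, due 22, tardiness 26
Sum = 0+1+15+21+26 = 63.
SPT 52, EDD 68, FIFO 63 → minimum 52.

52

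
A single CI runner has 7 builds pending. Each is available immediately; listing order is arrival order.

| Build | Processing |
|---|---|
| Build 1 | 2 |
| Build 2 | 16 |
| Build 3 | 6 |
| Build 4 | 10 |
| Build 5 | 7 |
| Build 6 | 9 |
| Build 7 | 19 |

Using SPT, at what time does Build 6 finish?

SPT (increasing processing time): Build 1 Build 3 Build 5 Build 6 Build 4 Build 2 Build 7.
Build 1: 0→2
Build 3: 2→8
Build 5: 8→15
Build 6: 15→24

24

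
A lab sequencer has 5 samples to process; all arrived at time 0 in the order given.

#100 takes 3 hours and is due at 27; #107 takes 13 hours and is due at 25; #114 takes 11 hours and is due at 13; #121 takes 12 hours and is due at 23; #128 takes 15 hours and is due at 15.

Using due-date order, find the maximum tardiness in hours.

EDD (increasing due date): #114 #128 #121 #107 #100.
#114: 0→11, due 13, tardiness 0
#128: 11→26, due 15, tardiness 11
#121: 26→38, due 23, tardiness 15
#107: 38→51, due 25, tardiness 26
#100: 51→54, due 27, tardiness 27
Maximum = 27.

27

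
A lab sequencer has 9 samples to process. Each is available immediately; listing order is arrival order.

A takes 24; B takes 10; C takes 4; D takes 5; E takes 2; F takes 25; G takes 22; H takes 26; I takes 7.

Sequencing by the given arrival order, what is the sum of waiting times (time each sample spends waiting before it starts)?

464

FIFO (arrival order): A B C D E F G H I.
A: waits 0, runs 0→24
B: waits 24, runs 24→34
C: waits 34, runs 34→38
D: waits 38, runs 38→43
E: waits 43, runs 43→45
F: waits 45, runs 45→70
G: waits 70, runs 70→92
H: waits 92, runs 92→118
I: waits 118, runs 118→125
Sum = 0+24+34+38+43+45+70+92+118 = 464.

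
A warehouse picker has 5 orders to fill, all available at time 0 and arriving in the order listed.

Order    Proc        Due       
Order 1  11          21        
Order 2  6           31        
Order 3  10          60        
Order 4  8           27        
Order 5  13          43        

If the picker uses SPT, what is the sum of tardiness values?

19

SPT (increasing processing time): Order 2 Order 4 Order 3 Order 1 Order 5.
Order 2: 0→6, due 31, tardiness 0
Order 4: 6→14, due 27, tardiness 0
Order 3: 14→24, due 60, tardiness 0
Order 1: 24→35, due 21, tardiness 14
Order 5: 35→48, due 43, tardiness 5
Sum = 0+0+0+14+5 = 19.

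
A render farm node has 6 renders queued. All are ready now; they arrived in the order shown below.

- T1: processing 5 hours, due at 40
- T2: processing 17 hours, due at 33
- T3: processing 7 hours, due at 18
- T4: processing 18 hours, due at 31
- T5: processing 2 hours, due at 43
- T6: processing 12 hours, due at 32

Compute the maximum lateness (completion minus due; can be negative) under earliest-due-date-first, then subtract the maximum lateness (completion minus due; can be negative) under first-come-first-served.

EDD (increasing due date): T3 T4 T6 T2 T1 T5.
T3: 0→7, due 18, lateness -11
T4: 7→25, due 31, lateness -6
T6: 25→37, due 32, lateness 5
T2: 37→54, due 33, lateness 21
T1: 54→59, due 40, lateness 19
T5: 59→61, due 43, lateness 18
Maximum = 21.
FIFO (arrival order): T1 T2 T3 T4 T5 T6.
T1: 0→5, due 40, lateness -35
T2: 5→22, due 33, lateness -11
T3: 22→29, due 18, lateness 11
T4: 29→47, due 31, lateness 16
T5: 47→49, due 43, lateness 6
T6: 49→61, due 32, lateness 29
Maximum = 29.
Difference = 21 − 29 = -8.

-8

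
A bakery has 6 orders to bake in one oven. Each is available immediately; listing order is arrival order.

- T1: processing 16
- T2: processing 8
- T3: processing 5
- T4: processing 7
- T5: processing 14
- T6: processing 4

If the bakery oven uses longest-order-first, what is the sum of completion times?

LPT (decreasing processing time): T1 T5 T2 T4 T3 T6.
T1: 0→16
T5: 16→30
T2: 30→38
T4: 38→45
T3: 45→50
T6: 50→54
Sum = 16+30+38+45+50+54 = 233.

233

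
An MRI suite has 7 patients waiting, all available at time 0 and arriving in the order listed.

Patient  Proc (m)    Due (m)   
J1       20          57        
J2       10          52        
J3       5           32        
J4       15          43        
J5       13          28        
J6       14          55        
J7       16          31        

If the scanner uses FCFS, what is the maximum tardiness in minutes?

62

FIFO (arrival order): J1 J2 J3 J4 J5 J6 J7.
J1: 0→20, due 57, tardiness 0
J2: 20→30, due 52, tardiness 0
J3: 30→35, due 32, tardiness 3
J4: 35→50, due 43, tardiness 7
J5: 50→63, due 28, tardiness 35
J6: 63→77, due 55, tardiness 22
J7: 77→93, due 31, tardiness 62
Maximum = 62.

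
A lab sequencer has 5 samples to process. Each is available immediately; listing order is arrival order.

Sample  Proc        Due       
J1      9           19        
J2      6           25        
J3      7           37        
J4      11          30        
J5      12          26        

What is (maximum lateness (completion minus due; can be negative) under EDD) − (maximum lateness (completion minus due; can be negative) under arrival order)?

-11

EDD (increasing due date): J1 J2 J5 J4 J3.
J1: 0→9, due 19, lateness -10
J2: 9→15, due 25, lateness -10
J5: 15→27, due 26, lateness 1
J4: 27→38, due 30, lateness 8
J3: 38→45, due 37, lateness 8
Maximum = 8.
FIFO (arrival order): J1 J2 J3 J4 J5.
J1: 0→9, due 19, lateness -10
J2: 9→15, due 25, lateness -10
J3: 15→22, due 37, lateness -15
J4: 22→33, due 30, lateness 3
J5: 33→45, due 26, lateness 19
Maximum = 19.
Difference = 8 − 19 = -11.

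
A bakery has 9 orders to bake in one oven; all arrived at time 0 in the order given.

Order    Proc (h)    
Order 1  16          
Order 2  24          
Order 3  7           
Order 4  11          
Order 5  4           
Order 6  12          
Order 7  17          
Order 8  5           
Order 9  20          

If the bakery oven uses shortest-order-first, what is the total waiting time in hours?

314

SPT (increasing processing time): Order 5 Order 8 Order 3 Order 4 Order 6 Order 1 Order 7 Order 9 Order 2.
Order 5: waits 0, runs 0→4
Order 8: waits 4, runs 4→9
Order 3: waits 9, runs 9→16
Order 4: waits 16, runs 16→27
Order 6: waits 27, runs 27→39
Order 1: waits 39, runs 39→55
Order 7: waits 55, runs 55→72
Order 9: waits 72, runs 72→92
Order 2: waits 92, runs 92→116
Sum = 0+4+9+16+27+39+55+72+92 = 314.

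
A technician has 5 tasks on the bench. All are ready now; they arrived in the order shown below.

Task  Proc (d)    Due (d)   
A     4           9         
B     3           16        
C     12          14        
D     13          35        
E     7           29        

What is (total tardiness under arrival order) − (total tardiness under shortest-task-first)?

-1

FIFO (arrival order): A B C D E.
A: 0→4, due 9, tardiness 0
B: 4→7, due 16, tardiness 0
C: 7→19, due 14, tardiness 5
D: 19→32, due 35, tardiness 0
E: 32→39, due 29, tardiness 10
Sum = 0+0+5+0+10 = 15.
SPT (increasing processing time): B A E C D.
B: 0→3, due 16, tardiness 0
A: 3→7, due 9, tardiness 0
E: 7→14, due 29, tardiness 0
C: 14→26, due 14, tardiness 12
D: 26→39, due 35, tardiness 4
Sum = 0+0+0+12+4 = 16.
Difference = 15 − 16 = -1.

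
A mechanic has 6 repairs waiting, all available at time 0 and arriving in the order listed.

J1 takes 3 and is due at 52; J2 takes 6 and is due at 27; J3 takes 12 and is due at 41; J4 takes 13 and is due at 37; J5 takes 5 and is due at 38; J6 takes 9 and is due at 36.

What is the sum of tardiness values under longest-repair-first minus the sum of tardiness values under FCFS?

7

LPT (decreasing processing time): J4 J3 J6 J2 J5 J1.
J4: 0→13, due 37, tardiness 0
J3: 13→25, due 41, tardiness 0
J6: 25→34, due 36, tardiness 0
J2: 34→40, due 27, tardiness 13
J5: 40→45, due 38, tardiness 7
J1: 45→48, due 52, tardiness 0
Sum = 0+0+0+13+7+0 = 20.
FIFO (arrival order): J1 J2 J3 J4 J5 J6.
J1: 0→3, due 52, tardiness 0
J2: 3→9, due 27, tardiness 0
J3: 9→21, due 41, tardiness 0
J4: 21→34, due 37, tardiness 0
J5: 34→39, due 38, tardiness 1
J6: 39→48, due 36, tardiness 12
Sum = 0+0+0+0+1+12 = 13.
Difference = 20 − 13 = 7.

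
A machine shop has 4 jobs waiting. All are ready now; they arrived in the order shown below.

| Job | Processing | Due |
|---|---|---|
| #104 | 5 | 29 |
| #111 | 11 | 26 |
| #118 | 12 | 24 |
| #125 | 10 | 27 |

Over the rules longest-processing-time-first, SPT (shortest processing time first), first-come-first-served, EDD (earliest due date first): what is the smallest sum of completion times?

84

LPT (decreasing processing time): #118 #111 #125 #104.
#118: 0→12
#111: 12→23
#125: 23→33
#104: 33→38
Sum = 12+23+33+38 = 106.
SPT (increasing processing time): #104 #125 #111 #118.
#104: 0→5
#125: 5→15
#111: 15→26
#118: 26→38
Sum = 5+15+26+38 = 84.
FIFO (arrival order): #104 #111 #118 #125.
#104: 0→5
#111: 5→16
#118: 16→28
#125: 28→38
Sum = 5+16+28+38 = 87.
EDD (increasing due date): #118 #111 #125 #104.
#118: 0→12
#111: 12→23
#125: 23→33
#104: 33→38
Sum = 12+23+33+38 = 106.
LPT 106, SPT 84, FIFO 87, EDD 106 → minimum 84.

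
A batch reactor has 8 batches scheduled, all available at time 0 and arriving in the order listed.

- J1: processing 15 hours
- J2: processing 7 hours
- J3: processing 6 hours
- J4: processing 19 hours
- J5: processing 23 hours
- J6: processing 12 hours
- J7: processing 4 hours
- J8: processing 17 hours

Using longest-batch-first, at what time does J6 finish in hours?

86

LPT (decreasing processing time): J5 J4 J8 J1 J6 J2 J3 J7.
J5: 0→23
J4: 23→42
J8: 42→59
J1: 59→74
J6: 74→86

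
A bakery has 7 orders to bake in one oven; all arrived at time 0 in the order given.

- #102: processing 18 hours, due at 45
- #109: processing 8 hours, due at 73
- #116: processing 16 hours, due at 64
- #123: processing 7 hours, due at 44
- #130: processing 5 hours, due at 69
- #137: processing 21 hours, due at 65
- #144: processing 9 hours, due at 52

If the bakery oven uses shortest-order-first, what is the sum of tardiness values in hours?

SPT (increasing processing time): #130 #123 #109 #144 #116 #102 #137.
#130: 0→5, due 69, tardiness 0
#123: 5→12, due 44, tardiness 0
#109: 12→20, due 73, tardiness 0
#144: 20→29, due 52, tardiness 0
#116: 29→45, due 64, tardiness 0
#102: 45→63, due 45, tardiness 18
#137: 63→84, due 65, tardiness 19
Sum = 0+0+0+0+0+18+19 = 37.

37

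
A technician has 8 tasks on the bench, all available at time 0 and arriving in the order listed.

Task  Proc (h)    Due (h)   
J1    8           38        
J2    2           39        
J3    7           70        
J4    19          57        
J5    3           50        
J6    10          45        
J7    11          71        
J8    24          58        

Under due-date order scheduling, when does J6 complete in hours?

EDD (increasing due date): J1 J2 J6 J5 J4 J8 J3 J7.
J1: 0→8
J2: 8→10
J6: 10→20

20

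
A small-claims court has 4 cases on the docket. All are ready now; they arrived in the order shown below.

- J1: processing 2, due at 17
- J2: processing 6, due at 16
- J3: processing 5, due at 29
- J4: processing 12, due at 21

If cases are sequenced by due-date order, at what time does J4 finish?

EDD (increasing due date): J2 J1 J4 J3.
J2: 0→6
J1: 6→8
J4: 8→20

20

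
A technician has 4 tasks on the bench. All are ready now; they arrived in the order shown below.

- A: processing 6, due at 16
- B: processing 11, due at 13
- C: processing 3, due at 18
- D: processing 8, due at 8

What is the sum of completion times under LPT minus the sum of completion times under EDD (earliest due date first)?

3

LPT (decreasing processing time): B D A C.
B: 0→11
D: 11→19
A: 19→25
C: 25→28
Sum = 11+19+25+28 = 83.
EDD (increasing due date): D B A C.
D: 0→8
B: 8→19
A: 19→25
C: 25→28
Sum = 8+19+25+28 = 80.
Difference = 83 − 80 = 3.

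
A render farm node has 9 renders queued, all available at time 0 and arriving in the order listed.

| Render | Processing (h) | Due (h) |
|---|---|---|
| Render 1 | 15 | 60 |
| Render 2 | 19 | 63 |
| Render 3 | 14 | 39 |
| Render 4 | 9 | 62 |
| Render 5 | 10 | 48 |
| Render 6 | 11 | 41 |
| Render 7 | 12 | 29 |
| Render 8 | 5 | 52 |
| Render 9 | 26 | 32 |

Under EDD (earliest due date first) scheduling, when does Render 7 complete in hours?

EDD (increasing due date): Render 7 Render 9 Render 3 Render 6 Render 5 Render 8 Render 1 Render 4 Render 2.
Render 7: 0→12

12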